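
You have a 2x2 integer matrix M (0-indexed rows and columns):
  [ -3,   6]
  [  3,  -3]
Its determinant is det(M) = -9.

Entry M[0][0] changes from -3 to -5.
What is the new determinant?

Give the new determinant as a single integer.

Answer: -3

Derivation:
det is linear in row 0: changing M[0][0] by delta changes det by delta * cofactor(0,0).
Cofactor C_00 = (-1)^(0+0) * minor(0,0) = -3
Entry delta = -5 - -3 = -2
Det delta = -2 * -3 = 6
New det = -9 + 6 = -3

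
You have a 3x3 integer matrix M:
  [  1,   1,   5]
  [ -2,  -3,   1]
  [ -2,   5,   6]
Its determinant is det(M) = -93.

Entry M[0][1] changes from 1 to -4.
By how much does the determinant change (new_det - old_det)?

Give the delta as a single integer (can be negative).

Answer: -50

Derivation:
Cofactor C_01 = 10
Entry delta = -4 - 1 = -5
Det delta = entry_delta * cofactor = -5 * 10 = -50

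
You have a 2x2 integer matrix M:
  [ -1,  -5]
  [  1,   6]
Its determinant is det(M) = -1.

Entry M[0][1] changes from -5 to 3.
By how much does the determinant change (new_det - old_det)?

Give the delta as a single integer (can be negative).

Answer: -8

Derivation:
Cofactor C_01 = -1
Entry delta = 3 - -5 = 8
Det delta = entry_delta * cofactor = 8 * -1 = -8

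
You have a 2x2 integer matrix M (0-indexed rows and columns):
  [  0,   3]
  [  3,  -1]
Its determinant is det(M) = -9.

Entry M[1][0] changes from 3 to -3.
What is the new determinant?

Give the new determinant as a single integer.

det is linear in row 1: changing M[1][0] by delta changes det by delta * cofactor(1,0).
Cofactor C_10 = (-1)^(1+0) * minor(1,0) = -3
Entry delta = -3 - 3 = -6
Det delta = -6 * -3 = 18
New det = -9 + 18 = 9

Answer: 9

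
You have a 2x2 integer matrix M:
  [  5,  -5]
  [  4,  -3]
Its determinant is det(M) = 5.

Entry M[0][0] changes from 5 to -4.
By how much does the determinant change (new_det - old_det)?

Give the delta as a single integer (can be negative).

Answer: 27

Derivation:
Cofactor C_00 = -3
Entry delta = -4 - 5 = -9
Det delta = entry_delta * cofactor = -9 * -3 = 27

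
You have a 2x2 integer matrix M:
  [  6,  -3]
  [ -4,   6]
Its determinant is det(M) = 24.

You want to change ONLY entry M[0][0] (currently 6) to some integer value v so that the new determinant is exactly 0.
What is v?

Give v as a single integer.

Answer: 2

Derivation:
det is linear in entry M[0][0]: det = old_det + (v - 6) * C_00
Cofactor C_00 = 6
Want det = 0: 24 + (v - 6) * 6 = 0
  (v - 6) = -24 / 6 = -4
  v = 6 + (-4) = 2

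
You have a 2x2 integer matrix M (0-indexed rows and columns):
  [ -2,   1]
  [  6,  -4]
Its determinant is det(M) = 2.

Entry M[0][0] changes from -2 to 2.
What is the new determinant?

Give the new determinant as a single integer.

det is linear in row 0: changing M[0][0] by delta changes det by delta * cofactor(0,0).
Cofactor C_00 = (-1)^(0+0) * minor(0,0) = -4
Entry delta = 2 - -2 = 4
Det delta = 4 * -4 = -16
New det = 2 + -16 = -14

Answer: -14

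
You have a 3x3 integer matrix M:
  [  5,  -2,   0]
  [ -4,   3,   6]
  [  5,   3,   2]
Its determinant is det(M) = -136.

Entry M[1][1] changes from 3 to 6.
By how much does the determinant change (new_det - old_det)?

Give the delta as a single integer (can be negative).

Answer: 30

Derivation:
Cofactor C_11 = 10
Entry delta = 6 - 3 = 3
Det delta = entry_delta * cofactor = 3 * 10 = 30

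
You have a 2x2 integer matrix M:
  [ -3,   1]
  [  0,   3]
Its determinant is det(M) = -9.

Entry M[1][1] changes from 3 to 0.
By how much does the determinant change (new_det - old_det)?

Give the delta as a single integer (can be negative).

Cofactor C_11 = -3
Entry delta = 0 - 3 = -3
Det delta = entry_delta * cofactor = -3 * -3 = 9

Answer: 9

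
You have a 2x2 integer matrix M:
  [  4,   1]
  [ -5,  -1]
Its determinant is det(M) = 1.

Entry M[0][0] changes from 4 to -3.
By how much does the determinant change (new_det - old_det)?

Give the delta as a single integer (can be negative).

Answer: 7

Derivation:
Cofactor C_00 = -1
Entry delta = -3 - 4 = -7
Det delta = entry_delta * cofactor = -7 * -1 = 7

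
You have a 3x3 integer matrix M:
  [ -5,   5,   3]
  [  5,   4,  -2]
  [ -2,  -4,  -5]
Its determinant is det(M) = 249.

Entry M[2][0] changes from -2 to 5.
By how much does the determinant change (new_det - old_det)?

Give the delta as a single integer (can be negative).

Cofactor C_20 = -22
Entry delta = 5 - -2 = 7
Det delta = entry_delta * cofactor = 7 * -22 = -154

Answer: -154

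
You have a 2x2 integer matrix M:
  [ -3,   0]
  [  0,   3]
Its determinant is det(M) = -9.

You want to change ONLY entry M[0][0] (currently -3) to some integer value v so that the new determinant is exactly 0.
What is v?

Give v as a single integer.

det is linear in entry M[0][0]: det = old_det + (v - -3) * C_00
Cofactor C_00 = 3
Want det = 0: -9 + (v - -3) * 3 = 0
  (v - -3) = 9 / 3 = 3
  v = -3 + (3) = 0

Answer: 0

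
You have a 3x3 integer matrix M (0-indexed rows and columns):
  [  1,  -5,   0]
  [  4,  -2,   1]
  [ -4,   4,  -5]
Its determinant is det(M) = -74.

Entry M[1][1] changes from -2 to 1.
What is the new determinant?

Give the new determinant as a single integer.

det is linear in row 1: changing M[1][1] by delta changes det by delta * cofactor(1,1).
Cofactor C_11 = (-1)^(1+1) * minor(1,1) = -5
Entry delta = 1 - -2 = 3
Det delta = 3 * -5 = -15
New det = -74 + -15 = -89

Answer: -89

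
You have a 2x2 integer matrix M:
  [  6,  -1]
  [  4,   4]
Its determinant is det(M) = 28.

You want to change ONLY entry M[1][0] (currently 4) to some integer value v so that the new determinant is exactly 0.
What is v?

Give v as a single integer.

det is linear in entry M[1][0]: det = old_det + (v - 4) * C_10
Cofactor C_10 = 1
Want det = 0: 28 + (v - 4) * 1 = 0
  (v - 4) = -28 / 1 = -28
  v = 4 + (-28) = -24

Answer: -24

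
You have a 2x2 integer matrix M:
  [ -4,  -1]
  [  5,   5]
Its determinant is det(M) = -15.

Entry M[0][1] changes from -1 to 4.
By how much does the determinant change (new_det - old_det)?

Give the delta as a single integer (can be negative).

Cofactor C_01 = -5
Entry delta = 4 - -1 = 5
Det delta = entry_delta * cofactor = 5 * -5 = -25

Answer: -25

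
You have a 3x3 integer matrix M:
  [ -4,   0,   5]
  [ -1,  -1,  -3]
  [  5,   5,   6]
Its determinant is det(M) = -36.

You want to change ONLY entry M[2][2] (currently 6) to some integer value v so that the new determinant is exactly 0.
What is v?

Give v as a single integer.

det is linear in entry M[2][2]: det = old_det + (v - 6) * C_22
Cofactor C_22 = 4
Want det = 0: -36 + (v - 6) * 4 = 0
  (v - 6) = 36 / 4 = 9
  v = 6 + (9) = 15

Answer: 15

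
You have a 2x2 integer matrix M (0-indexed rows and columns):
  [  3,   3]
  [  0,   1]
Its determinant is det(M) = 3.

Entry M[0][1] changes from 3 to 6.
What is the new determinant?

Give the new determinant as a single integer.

Answer: 3

Derivation:
det is linear in row 0: changing M[0][1] by delta changes det by delta * cofactor(0,1).
Cofactor C_01 = (-1)^(0+1) * minor(0,1) = 0
Entry delta = 6 - 3 = 3
Det delta = 3 * 0 = 0
New det = 3 + 0 = 3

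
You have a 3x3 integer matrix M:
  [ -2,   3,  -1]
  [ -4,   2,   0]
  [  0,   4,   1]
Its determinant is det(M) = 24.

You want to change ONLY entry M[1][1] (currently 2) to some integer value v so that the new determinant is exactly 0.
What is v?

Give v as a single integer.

det is linear in entry M[1][1]: det = old_det + (v - 2) * C_11
Cofactor C_11 = -2
Want det = 0: 24 + (v - 2) * -2 = 0
  (v - 2) = -24 / -2 = 12
  v = 2 + (12) = 14

Answer: 14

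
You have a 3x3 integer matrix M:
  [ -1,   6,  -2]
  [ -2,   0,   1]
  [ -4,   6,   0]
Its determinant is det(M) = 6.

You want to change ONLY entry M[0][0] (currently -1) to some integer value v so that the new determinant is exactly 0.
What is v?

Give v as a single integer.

det is linear in entry M[0][0]: det = old_det + (v - -1) * C_00
Cofactor C_00 = -6
Want det = 0: 6 + (v - -1) * -6 = 0
  (v - -1) = -6 / -6 = 1
  v = -1 + (1) = 0

Answer: 0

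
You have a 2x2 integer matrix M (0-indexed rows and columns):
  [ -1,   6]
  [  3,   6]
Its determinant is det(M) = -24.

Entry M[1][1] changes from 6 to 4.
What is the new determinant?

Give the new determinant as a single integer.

Answer: -22

Derivation:
det is linear in row 1: changing M[1][1] by delta changes det by delta * cofactor(1,1).
Cofactor C_11 = (-1)^(1+1) * minor(1,1) = -1
Entry delta = 4 - 6 = -2
Det delta = -2 * -1 = 2
New det = -24 + 2 = -22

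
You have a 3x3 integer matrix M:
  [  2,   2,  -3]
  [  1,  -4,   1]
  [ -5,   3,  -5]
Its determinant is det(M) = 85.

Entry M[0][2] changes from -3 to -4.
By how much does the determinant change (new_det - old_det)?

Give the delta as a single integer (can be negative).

Cofactor C_02 = -17
Entry delta = -4 - -3 = -1
Det delta = entry_delta * cofactor = -1 * -17 = 17

Answer: 17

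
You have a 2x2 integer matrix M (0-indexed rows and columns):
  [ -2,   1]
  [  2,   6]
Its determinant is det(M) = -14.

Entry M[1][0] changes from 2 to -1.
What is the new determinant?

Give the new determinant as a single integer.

det is linear in row 1: changing M[1][0] by delta changes det by delta * cofactor(1,0).
Cofactor C_10 = (-1)^(1+0) * minor(1,0) = -1
Entry delta = -1 - 2 = -3
Det delta = -3 * -1 = 3
New det = -14 + 3 = -11

Answer: -11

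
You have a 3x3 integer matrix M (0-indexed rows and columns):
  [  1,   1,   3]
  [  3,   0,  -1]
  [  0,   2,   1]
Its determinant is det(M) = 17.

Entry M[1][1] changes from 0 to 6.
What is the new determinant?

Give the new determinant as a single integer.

Answer: 23

Derivation:
det is linear in row 1: changing M[1][1] by delta changes det by delta * cofactor(1,1).
Cofactor C_11 = (-1)^(1+1) * minor(1,1) = 1
Entry delta = 6 - 0 = 6
Det delta = 6 * 1 = 6
New det = 17 + 6 = 23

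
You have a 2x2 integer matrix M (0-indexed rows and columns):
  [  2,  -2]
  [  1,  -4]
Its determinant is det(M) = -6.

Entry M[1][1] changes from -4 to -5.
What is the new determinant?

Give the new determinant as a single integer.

det is linear in row 1: changing M[1][1] by delta changes det by delta * cofactor(1,1).
Cofactor C_11 = (-1)^(1+1) * minor(1,1) = 2
Entry delta = -5 - -4 = -1
Det delta = -1 * 2 = -2
New det = -6 + -2 = -8

Answer: -8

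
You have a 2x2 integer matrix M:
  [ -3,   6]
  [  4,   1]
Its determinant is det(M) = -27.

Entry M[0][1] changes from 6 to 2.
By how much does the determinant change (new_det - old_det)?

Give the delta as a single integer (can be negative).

Cofactor C_01 = -4
Entry delta = 2 - 6 = -4
Det delta = entry_delta * cofactor = -4 * -4 = 16

Answer: 16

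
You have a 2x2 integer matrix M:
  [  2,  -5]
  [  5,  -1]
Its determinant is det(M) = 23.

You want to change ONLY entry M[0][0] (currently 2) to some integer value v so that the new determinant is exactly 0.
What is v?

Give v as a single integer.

Answer: 25

Derivation:
det is linear in entry M[0][0]: det = old_det + (v - 2) * C_00
Cofactor C_00 = -1
Want det = 0: 23 + (v - 2) * -1 = 0
  (v - 2) = -23 / -1 = 23
  v = 2 + (23) = 25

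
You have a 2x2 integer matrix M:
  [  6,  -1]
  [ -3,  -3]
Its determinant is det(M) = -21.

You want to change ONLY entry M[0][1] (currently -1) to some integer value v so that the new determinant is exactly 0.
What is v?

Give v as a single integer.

Answer: 6

Derivation:
det is linear in entry M[0][1]: det = old_det + (v - -1) * C_01
Cofactor C_01 = 3
Want det = 0: -21 + (v - -1) * 3 = 0
  (v - -1) = 21 / 3 = 7
  v = -1 + (7) = 6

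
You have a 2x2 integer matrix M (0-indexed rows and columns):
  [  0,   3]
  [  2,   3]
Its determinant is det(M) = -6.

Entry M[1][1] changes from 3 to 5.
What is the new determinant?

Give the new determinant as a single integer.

det is linear in row 1: changing M[1][1] by delta changes det by delta * cofactor(1,1).
Cofactor C_11 = (-1)^(1+1) * minor(1,1) = 0
Entry delta = 5 - 3 = 2
Det delta = 2 * 0 = 0
New det = -6 + 0 = -6

Answer: -6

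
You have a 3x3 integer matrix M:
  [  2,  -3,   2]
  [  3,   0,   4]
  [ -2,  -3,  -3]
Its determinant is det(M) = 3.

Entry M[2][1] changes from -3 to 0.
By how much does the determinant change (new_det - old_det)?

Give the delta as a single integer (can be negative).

Answer: -6

Derivation:
Cofactor C_21 = -2
Entry delta = 0 - -3 = 3
Det delta = entry_delta * cofactor = 3 * -2 = -6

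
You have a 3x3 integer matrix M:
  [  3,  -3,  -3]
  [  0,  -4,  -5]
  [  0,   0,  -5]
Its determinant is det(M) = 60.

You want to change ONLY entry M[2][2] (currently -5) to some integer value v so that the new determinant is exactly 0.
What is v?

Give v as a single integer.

det is linear in entry M[2][2]: det = old_det + (v - -5) * C_22
Cofactor C_22 = -12
Want det = 0: 60 + (v - -5) * -12 = 0
  (v - -5) = -60 / -12 = 5
  v = -5 + (5) = 0

Answer: 0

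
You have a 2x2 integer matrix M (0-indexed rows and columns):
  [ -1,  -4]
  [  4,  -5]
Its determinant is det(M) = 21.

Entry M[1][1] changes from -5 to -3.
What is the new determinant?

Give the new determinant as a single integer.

Answer: 19

Derivation:
det is linear in row 1: changing M[1][1] by delta changes det by delta * cofactor(1,1).
Cofactor C_11 = (-1)^(1+1) * minor(1,1) = -1
Entry delta = -3 - -5 = 2
Det delta = 2 * -1 = -2
New det = 21 + -2 = 19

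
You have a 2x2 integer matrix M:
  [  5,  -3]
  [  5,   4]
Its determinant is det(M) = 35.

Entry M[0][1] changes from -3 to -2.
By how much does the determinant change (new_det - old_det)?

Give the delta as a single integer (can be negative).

Answer: -5

Derivation:
Cofactor C_01 = -5
Entry delta = -2 - -3 = 1
Det delta = entry_delta * cofactor = 1 * -5 = -5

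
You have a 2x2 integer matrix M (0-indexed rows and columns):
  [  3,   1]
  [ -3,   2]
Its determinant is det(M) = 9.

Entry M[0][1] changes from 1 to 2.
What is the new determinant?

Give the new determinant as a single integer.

Answer: 12

Derivation:
det is linear in row 0: changing M[0][1] by delta changes det by delta * cofactor(0,1).
Cofactor C_01 = (-1)^(0+1) * minor(0,1) = 3
Entry delta = 2 - 1 = 1
Det delta = 1 * 3 = 3
New det = 9 + 3 = 12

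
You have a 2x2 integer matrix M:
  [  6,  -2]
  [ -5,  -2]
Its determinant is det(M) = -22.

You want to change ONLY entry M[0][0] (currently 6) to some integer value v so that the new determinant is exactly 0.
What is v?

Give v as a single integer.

det is linear in entry M[0][0]: det = old_det + (v - 6) * C_00
Cofactor C_00 = -2
Want det = 0: -22 + (v - 6) * -2 = 0
  (v - 6) = 22 / -2 = -11
  v = 6 + (-11) = -5

Answer: -5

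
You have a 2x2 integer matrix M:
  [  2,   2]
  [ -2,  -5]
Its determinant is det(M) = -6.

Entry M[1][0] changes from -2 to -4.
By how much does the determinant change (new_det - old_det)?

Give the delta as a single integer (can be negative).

Cofactor C_10 = -2
Entry delta = -4 - -2 = -2
Det delta = entry_delta * cofactor = -2 * -2 = 4

Answer: 4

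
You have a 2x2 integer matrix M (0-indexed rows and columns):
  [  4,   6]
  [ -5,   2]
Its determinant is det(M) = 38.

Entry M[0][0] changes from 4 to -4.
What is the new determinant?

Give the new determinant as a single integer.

det is linear in row 0: changing M[0][0] by delta changes det by delta * cofactor(0,0).
Cofactor C_00 = (-1)^(0+0) * minor(0,0) = 2
Entry delta = -4 - 4 = -8
Det delta = -8 * 2 = -16
New det = 38 + -16 = 22

Answer: 22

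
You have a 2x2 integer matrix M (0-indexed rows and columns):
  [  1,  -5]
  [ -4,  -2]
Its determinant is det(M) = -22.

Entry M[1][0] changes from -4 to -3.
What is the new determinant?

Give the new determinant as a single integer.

det is linear in row 1: changing M[1][0] by delta changes det by delta * cofactor(1,0).
Cofactor C_10 = (-1)^(1+0) * minor(1,0) = 5
Entry delta = -3 - -4 = 1
Det delta = 1 * 5 = 5
New det = -22 + 5 = -17

Answer: -17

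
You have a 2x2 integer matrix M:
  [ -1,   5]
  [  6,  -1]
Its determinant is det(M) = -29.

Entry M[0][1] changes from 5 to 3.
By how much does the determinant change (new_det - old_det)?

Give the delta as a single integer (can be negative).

Answer: 12

Derivation:
Cofactor C_01 = -6
Entry delta = 3 - 5 = -2
Det delta = entry_delta * cofactor = -2 * -6 = 12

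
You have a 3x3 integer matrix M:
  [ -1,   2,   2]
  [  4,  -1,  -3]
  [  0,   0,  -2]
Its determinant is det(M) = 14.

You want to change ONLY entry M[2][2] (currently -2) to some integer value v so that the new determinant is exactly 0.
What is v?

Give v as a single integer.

Answer: 0

Derivation:
det is linear in entry M[2][2]: det = old_det + (v - -2) * C_22
Cofactor C_22 = -7
Want det = 0: 14 + (v - -2) * -7 = 0
  (v - -2) = -14 / -7 = 2
  v = -2 + (2) = 0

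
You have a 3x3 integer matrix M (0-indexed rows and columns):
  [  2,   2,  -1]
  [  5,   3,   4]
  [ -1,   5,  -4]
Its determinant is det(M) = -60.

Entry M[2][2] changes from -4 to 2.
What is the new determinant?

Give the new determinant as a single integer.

Answer: -84

Derivation:
det is linear in row 2: changing M[2][2] by delta changes det by delta * cofactor(2,2).
Cofactor C_22 = (-1)^(2+2) * minor(2,2) = -4
Entry delta = 2 - -4 = 6
Det delta = 6 * -4 = -24
New det = -60 + -24 = -84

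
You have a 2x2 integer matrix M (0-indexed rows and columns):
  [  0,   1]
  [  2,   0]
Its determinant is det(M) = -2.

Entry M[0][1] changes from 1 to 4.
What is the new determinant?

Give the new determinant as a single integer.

det is linear in row 0: changing M[0][1] by delta changes det by delta * cofactor(0,1).
Cofactor C_01 = (-1)^(0+1) * minor(0,1) = -2
Entry delta = 4 - 1 = 3
Det delta = 3 * -2 = -6
New det = -2 + -6 = -8

Answer: -8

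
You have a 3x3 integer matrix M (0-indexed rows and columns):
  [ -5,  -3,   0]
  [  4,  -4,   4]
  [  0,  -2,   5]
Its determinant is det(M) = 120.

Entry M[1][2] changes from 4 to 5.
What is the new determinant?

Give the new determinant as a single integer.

det is linear in row 1: changing M[1][2] by delta changes det by delta * cofactor(1,2).
Cofactor C_12 = (-1)^(1+2) * minor(1,2) = -10
Entry delta = 5 - 4 = 1
Det delta = 1 * -10 = -10
New det = 120 + -10 = 110

Answer: 110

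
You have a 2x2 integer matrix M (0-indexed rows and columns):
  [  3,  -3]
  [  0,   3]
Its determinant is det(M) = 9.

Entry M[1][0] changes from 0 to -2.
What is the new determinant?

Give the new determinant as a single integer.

Answer: 3

Derivation:
det is linear in row 1: changing M[1][0] by delta changes det by delta * cofactor(1,0).
Cofactor C_10 = (-1)^(1+0) * minor(1,0) = 3
Entry delta = -2 - 0 = -2
Det delta = -2 * 3 = -6
New det = 9 + -6 = 3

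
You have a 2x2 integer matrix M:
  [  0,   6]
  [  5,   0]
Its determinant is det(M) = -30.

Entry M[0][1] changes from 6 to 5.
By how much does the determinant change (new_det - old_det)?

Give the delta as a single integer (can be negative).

Cofactor C_01 = -5
Entry delta = 5 - 6 = -1
Det delta = entry_delta * cofactor = -1 * -5 = 5

Answer: 5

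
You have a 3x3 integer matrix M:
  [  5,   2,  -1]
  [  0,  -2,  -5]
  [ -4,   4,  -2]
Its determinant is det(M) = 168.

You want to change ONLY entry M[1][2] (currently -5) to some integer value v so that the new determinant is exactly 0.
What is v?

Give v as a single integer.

det is linear in entry M[1][2]: det = old_det + (v - -5) * C_12
Cofactor C_12 = -28
Want det = 0: 168 + (v - -5) * -28 = 0
  (v - -5) = -168 / -28 = 6
  v = -5 + (6) = 1

Answer: 1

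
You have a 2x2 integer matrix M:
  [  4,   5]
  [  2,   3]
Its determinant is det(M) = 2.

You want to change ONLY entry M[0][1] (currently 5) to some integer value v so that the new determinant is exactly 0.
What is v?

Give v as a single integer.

Answer: 6

Derivation:
det is linear in entry M[0][1]: det = old_det + (v - 5) * C_01
Cofactor C_01 = -2
Want det = 0: 2 + (v - 5) * -2 = 0
  (v - 5) = -2 / -2 = 1
  v = 5 + (1) = 6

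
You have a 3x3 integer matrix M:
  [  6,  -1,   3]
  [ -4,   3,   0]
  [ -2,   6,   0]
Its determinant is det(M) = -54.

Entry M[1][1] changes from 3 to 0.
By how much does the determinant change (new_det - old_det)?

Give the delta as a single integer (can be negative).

Cofactor C_11 = 6
Entry delta = 0 - 3 = -3
Det delta = entry_delta * cofactor = -3 * 6 = -18

Answer: -18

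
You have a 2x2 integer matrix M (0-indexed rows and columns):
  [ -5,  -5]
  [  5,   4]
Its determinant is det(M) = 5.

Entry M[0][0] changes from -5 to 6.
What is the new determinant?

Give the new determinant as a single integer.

det is linear in row 0: changing M[0][0] by delta changes det by delta * cofactor(0,0).
Cofactor C_00 = (-1)^(0+0) * minor(0,0) = 4
Entry delta = 6 - -5 = 11
Det delta = 11 * 4 = 44
New det = 5 + 44 = 49

Answer: 49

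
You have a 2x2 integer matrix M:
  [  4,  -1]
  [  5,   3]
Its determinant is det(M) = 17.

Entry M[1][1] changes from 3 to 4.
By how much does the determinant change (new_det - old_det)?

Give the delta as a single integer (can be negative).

Answer: 4

Derivation:
Cofactor C_11 = 4
Entry delta = 4 - 3 = 1
Det delta = entry_delta * cofactor = 1 * 4 = 4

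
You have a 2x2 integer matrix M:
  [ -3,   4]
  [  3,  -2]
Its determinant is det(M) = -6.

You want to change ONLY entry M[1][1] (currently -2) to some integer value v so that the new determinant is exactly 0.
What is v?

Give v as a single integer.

det is linear in entry M[1][1]: det = old_det + (v - -2) * C_11
Cofactor C_11 = -3
Want det = 0: -6 + (v - -2) * -3 = 0
  (v - -2) = 6 / -3 = -2
  v = -2 + (-2) = -4

Answer: -4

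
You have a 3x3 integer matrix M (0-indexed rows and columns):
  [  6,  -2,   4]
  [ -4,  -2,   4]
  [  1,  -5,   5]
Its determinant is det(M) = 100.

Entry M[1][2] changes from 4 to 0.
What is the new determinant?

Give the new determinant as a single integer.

det is linear in row 1: changing M[1][2] by delta changes det by delta * cofactor(1,2).
Cofactor C_12 = (-1)^(1+2) * minor(1,2) = 28
Entry delta = 0 - 4 = -4
Det delta = -4 * 28 = -112
New det = 100 + -112 = -12

Answer: -12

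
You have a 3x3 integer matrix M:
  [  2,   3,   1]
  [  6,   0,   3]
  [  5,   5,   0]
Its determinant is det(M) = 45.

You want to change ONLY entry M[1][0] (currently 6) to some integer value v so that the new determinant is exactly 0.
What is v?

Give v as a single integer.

Answer: -3

Derivation:
det is linear in entry M[1][0]: det = old_det + (v - 6) * C_10
Cofactor C_10 = 5
Want det = 0: 45 + (v - 6) * 5 = 0
  (v - 6) = -45 / 5 = -9
  v = 6 + (-9) = -3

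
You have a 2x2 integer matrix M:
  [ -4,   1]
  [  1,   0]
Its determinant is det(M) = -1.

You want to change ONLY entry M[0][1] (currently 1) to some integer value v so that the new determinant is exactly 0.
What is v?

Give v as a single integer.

Answer: 0

Derivation:
det is linear in entry M[0][1]: det = old_det + (v - 1) * C_01
Cofactor C_01 = -1
Want det = 0: -1 + (v - 1) * -1 = 0
  (v - 1) = 1 / -1 = -1
  v = 1 + (-1) = 0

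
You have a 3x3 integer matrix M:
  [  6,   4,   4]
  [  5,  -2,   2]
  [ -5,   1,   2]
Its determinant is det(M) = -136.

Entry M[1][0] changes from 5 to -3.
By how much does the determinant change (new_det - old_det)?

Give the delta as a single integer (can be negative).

Cofactor C_10 = -4
Entry delta = -3 - 5 = -8
Det delta = entry_delta * cofactor = -8 * -4 = 32

Answer: 32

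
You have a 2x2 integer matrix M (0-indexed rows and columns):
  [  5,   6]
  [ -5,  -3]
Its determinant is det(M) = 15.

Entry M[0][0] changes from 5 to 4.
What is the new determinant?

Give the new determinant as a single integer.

Answer: 18

Derivation:
det is linear in row 0: changing M[0][0] by delta changes det by delta * cofactor(0,0).
Cofactor C_00 = (-1)^(0+0) * minor(0,0) = -3
Entry delta = 4 - 5 = -1
Det delta = -1 * -3 = 3
New det = 15 + 3 = 18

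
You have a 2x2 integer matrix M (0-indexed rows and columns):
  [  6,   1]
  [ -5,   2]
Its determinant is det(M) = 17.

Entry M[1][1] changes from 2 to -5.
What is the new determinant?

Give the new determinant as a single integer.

Answer: -25

Derivation:
det is linear in row 1: changing M[1][1] by delta changes det by delta * cofactor(1,1).
Cofactor C_11 = (-1)^(1+1) * minor(1,1) = 6
Entry delta = -5 - 2 = -7
Det delta = -7 * 6 = -42
New det = 17 + -42 = -25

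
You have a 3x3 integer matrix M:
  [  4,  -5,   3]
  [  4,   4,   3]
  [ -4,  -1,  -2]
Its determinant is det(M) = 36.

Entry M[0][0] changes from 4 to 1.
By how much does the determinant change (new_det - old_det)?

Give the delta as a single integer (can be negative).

Cofactor C_00 = -5
Entry delta = 1 - 4 = -3
Det delta = entry_delta * cofactor = -3 * -5 = 15

Answer: 15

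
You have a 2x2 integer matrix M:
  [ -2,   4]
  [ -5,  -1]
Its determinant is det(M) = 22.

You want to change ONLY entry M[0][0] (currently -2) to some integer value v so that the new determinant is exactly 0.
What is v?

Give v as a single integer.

det is linear in entry M[0][0]: det = old_det + (v - -2) * C_00
Cofactor C_00 = -1
Want det = 0: 22 + (v - -2) * -1 = 0
  (v - -2) = -22 / -1 = 22
  v = -2 + (22) = 20

Answer: 20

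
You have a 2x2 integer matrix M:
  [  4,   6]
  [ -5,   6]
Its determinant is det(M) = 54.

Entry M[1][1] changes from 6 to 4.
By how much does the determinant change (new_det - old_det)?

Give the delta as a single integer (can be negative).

Answer: -8

Derivation:
Cofactor C_11 = 4
Entry delta = 4 - 6 = -2
Det delta = entry_delta * cofactor = -2 * 4 = -8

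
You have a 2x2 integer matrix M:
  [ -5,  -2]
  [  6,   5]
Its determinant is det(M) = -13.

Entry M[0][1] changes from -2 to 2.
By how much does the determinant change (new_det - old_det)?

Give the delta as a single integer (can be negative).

Cofactor C_01 = -6
Entry delta = 2 - -2 = 4
Det delta = entry_delta * cofactor = 4 * -6 = -24

Answer: -24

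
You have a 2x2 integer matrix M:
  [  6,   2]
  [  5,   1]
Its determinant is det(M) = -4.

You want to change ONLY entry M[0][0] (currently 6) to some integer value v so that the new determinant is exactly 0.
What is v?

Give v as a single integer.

Answer: 10

Derivation:
det is linear in entry M[0][0]: det = old_det + (v - 6) * C_00
Cofactor C_00 = 1
Want det = 0: -4 + (v - 6) * 1 = 0
  (v - 6) = 4 / 1 = 4
  v = 6 + (4) = 10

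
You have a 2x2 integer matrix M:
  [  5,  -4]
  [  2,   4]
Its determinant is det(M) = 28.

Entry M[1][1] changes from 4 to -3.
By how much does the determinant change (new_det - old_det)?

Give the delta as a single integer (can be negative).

Cofactor C_11 = 5
Entry delta = -3 - 4 = -7
Det delta = entry_delta * cofactor = -7 * 5 = -35

Answer: -35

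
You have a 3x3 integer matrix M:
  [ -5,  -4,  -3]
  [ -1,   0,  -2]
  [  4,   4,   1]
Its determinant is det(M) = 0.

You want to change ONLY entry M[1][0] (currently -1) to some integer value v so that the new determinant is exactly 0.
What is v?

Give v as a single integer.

Answer: -1

Derivation:
det is linear in entry M[1][0]: det = old_det + (v - -1) * C_10
Cofactor C_10 = -8
Want det = 0: 0 + (v - -1) * -8 = 0
  (v - -1) = 0 / -8 = 0
  v = -1 + (0) = -1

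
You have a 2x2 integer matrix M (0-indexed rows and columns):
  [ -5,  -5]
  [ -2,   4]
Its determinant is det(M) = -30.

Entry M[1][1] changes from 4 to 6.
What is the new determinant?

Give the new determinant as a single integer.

det is linear in row 1: changing M[1][1] by delta changes det by delta * cofactor(1,1).
Cofactor C_11 = (-1)^(1+1) * minor(1,1) = -5
Entry delta = 6 - 4 = 2
Det delta = 2 * -5 = -10
New det = -30 + -10 = -40

Answer: -40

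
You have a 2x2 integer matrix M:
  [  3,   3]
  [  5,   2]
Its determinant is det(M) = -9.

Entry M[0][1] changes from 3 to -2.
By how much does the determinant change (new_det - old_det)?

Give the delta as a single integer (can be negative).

Cofactor C_01 = -5
Entry delta = -2 - 3 = -5
Det delta = entry_delta * cofactor = -5 * -5 = 25

Answer: 25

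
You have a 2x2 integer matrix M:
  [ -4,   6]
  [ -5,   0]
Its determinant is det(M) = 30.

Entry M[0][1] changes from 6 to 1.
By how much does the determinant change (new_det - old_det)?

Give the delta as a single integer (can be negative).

Cofactor C_01 = 5
Entry delta = 1 - 6 = -5
Det delta = entry_delta * cofactor = -5 * 5 = -25

Answer: -25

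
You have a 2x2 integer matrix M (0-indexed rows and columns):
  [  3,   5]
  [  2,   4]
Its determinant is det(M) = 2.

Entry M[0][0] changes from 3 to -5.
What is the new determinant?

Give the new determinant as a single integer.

det is linear in row 0: changing M[0][0] by delta changes det by delta * cofactor(0,0).
Cofactor C_00 = (-1)^(0+0) * minor(0,0) = 4
Entry delta = -5 - 3 = -8
Det delta = -8 * 4 = -32
New det = 2 + -32 = -30

Answer: -30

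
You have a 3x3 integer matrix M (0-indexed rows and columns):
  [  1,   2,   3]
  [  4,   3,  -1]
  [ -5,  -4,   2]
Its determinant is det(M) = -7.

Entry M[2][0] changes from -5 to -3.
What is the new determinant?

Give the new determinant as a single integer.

Answer: -29

Derivation:
det is linear in row 2: changing M[2][0] by delta changes det by delta * cofactor(2,0).
Cofactor C_20 = (-1)^(2+0) * minor(2,0) = -11
Entry delta = -3 - -5 = 2
Det delta = 2 * -11 = -22
New det = -7 + -22 = -29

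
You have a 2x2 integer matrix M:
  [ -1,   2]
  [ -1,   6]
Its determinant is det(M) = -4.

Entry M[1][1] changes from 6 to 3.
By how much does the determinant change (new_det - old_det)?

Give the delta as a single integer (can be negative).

Answer: 3

Derivation:
Cofactor C_11 = -1
Entry delta = 3 - 6 = -3
Det delta = entry_delta * cofactor = -3 * -1 = 3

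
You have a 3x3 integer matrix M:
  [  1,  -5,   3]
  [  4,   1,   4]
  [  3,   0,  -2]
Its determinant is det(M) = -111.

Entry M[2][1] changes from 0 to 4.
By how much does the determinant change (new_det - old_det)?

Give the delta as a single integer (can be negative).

Answer: 32

Derivation:
Cofactor C_21 = 8
Entry delta = 4 - 0 = 4
Det delta = entry_delta * cofactor = 4 * 8 = 32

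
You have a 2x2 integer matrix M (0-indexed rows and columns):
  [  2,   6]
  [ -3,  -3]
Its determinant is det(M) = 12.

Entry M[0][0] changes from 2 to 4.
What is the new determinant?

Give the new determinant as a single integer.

Answer: 6

Derivation:
det is linear in row 0: changing M[0][0] by delta changes det by delta * cofactor(0,0).
Cofactor C_00 = (-1)^(0+0) * minor(0,0) = -3
Entry delta = 4 - 2 = 2
Det delta = 2 * -3 = -6
New det = 12 + -6 = 6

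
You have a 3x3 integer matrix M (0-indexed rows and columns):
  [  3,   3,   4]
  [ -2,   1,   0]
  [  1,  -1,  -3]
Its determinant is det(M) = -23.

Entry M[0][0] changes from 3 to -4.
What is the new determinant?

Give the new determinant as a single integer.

Answer: -2

Derivation:
det is linear in row 0: changing M[0][0] by delta changes det by delta * cofactor(0,0).
Cofactor C_00 = (-1)^(0+0) * minor(0,0) = -3
Entry delta = -4 - 3 = -7
Det delta = -7 * -3 = 21
New det = -23 + 21 = -2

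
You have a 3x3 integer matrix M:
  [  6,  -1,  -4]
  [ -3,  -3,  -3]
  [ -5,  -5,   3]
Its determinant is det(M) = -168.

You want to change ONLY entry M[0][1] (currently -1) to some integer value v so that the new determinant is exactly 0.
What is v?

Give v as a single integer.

det is linear in entry M[0][1]: det = old_det + (v - -1) * C_01
Cofactor C_01 = 24
Want det = 0: -168 + (v - -1) * 24 = 0
  (v - -1) = 168 / 24 = 7
  v = -1 + (7) = 6

Answer: 6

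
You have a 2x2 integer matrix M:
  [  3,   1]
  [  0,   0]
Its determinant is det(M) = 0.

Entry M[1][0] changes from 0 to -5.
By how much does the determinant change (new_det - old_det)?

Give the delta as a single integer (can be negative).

Answer: 5

Derivation:
Cofactor C_10 = -1
Entry delta = -5 - 0 = -5
Det delta = entry_delta * cofactor = -5 * -1 = 5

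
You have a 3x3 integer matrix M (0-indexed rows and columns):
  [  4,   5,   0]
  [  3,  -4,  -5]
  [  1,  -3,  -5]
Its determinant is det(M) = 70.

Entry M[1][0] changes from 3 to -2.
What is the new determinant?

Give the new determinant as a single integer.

det is linear in row 1: changing M[1][0] by delta changes det by delta * cofactor(1,0).
Cofactor C_10 = (-1)^(1+0) * minor(1,0) = 25
Entry delta = -2 - 3 = -5
Det delta = -5 * 25 = -125
New det = 70 + -125 = -55

Answer: -55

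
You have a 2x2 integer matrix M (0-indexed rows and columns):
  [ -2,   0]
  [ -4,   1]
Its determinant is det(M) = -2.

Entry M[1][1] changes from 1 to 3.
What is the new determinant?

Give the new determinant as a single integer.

Answer: -6

Derivation:
det is linear in row 1: changing M[1][1] by delta changes det by delta * cofactor(1,1).
Cofactor C_11 = (-1)^(1+1) * minor(1,1) = -2
Entry delta = 3 - 1 = 2
Det delta = 2 * -2 = -4
New det = -2 + -4 = -6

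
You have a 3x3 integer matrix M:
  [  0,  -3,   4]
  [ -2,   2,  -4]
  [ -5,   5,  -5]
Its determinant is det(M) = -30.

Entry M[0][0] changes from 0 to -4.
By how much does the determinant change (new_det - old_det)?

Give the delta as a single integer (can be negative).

Answer: -40

Derivation:
Cofactor C_00 = 10
Entry delta = -4 - 0 = -4
Det delta = entry_delta * cofactor = -4 * 10 = -40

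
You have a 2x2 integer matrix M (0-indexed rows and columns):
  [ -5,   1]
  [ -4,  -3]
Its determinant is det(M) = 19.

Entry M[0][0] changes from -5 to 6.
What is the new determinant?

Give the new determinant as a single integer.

Answer: -14

Derivation:
det is linear in row 0: changing M[0][0] by delta changes det by delta * cofactor(0,0).
Cofactor C_00 = (-1)^(0+0) * minor(0,0) = -3
Entry delta = 6 - -5 = 11
Det delta = 11 * -3 = -33
New det = 19 + -33 = -14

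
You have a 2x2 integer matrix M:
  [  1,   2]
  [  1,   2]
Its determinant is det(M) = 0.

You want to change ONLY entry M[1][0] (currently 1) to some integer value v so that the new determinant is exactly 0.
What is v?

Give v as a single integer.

Answer: 1

Derivation:
det is linear in entry M[1][0]: det = old_det + (v - 1) * C_10
Cofactor C_10 = -2
Want det = 0: 0 + (v - 1) * -2 = 0
  (v - 1) = 0 / -2 = 0
  v = 1 + (0) = 1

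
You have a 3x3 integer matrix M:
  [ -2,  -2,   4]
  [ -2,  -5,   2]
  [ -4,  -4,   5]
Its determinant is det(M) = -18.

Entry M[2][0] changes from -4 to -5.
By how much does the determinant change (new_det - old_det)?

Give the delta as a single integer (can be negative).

Cofactor C_20 = 16
Entry delta = -5 - -4 = -1
Det delta = entry_delta * cofactor = -1 * 16 = -16

Answer: -16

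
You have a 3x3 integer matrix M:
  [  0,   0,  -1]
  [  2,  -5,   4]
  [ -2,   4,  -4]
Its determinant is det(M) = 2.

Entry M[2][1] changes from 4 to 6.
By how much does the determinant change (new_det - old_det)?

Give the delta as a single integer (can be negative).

Answer: -4

Derivation:
Cofactor C_21 = -2
Entry delta = 6 - 4 = 2
Det delta = entry_delta * cofactor = 2 * -2 = -4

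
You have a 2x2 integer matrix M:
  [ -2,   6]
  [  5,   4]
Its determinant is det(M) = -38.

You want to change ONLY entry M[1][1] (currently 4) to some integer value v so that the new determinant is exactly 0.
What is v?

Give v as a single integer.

det is linear in entry M[1][1]: det = old_det + (v - 4) * C_11
Cofactor C_11 = -2
Want det = 0: -38 + (v - 4) * -2 = 0
  (v - 4) = 38 / -2 = -19
  v = 4 + (-19) = -15

Answer: -15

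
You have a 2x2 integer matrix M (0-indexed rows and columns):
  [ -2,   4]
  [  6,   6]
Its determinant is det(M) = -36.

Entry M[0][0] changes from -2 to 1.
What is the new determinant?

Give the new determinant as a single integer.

det is linear in row 0: changing M[0][0] by delta changes det by delta * cofactor(0,0).
Cofactor C_00 = (-1)^(0+0) * minor(0,0) = 6
Entry delta = 1 - -2 = 3
Det delta = 3 * 6 = 18
New det = -36 + 18 = -18

Answer: -18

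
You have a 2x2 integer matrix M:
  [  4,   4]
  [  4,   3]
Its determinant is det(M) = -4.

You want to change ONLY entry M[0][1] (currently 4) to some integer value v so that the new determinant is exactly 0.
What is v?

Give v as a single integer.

det is linear in entry M[0][1]: det = old_det + (v - 4) * C_01
Cofactor C_01 = -4
Want det = 0: -4 + (v - 4) * -4 = 0
  (v - 4) = 4 / -4 = -1
  v = 4 + (-1) = 3

Answer: 3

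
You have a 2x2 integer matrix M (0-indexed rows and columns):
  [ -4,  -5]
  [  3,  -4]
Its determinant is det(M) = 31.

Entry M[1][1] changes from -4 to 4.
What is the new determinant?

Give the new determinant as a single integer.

Answer: -1

Derivation:
det is linear in row 1: changing M[1][1] by delta changes det by delta * cofactor(1,1).
Cofactor C_11 = (-1)^(1+1) * minor(1,1) = -4
Entry delta = 4 - -4 = 8
Det delta = 8 * -4 = -32
New det = 31 + -32 = -1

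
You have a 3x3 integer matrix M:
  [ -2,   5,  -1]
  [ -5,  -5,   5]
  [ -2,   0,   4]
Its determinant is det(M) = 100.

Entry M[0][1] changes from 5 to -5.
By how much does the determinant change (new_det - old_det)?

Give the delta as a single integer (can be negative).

Answer: -100

Derivation:
Cofactor C_01 = 10
Entry delta = -5 - 5 = -10
Det delta = entry_delta * cofactor = -10 * 10 = -100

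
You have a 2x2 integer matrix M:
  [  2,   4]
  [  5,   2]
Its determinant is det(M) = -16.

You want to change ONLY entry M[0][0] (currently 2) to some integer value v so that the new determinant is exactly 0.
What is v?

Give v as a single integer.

det is linear in entry M[0][0]: det = old_det + (v - 2) * C_00
Cofactor C_00 = 2
Want det = 0: -16 + (v - 2) * 2 = 0
  (v - 2) = 16 / 2 = 8
  v = 2 + (8) = 10

Answer: 10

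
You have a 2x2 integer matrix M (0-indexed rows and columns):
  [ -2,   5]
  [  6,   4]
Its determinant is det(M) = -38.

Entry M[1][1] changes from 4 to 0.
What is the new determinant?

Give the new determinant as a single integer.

det is linear in row 1: changing M[1][1] by delta changes det by delta * cofactor(1,1).
Cofactor C_11 = (-1)^(1+1) * minor(1,1) = -2
Entry delta = 0 - 4 = -4
Det delta = -4 * -2 = 8
New det = -38 + 8 = -30

Answer: -30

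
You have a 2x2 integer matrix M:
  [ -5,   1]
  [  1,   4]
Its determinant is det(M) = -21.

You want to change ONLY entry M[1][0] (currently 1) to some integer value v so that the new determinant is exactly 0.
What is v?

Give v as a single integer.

det is linear in entry M[1][0]: det = old_det + (v - 1) * C_10
Cofactor C_10 = -1
Want det = 0: -21 + (v - 1) * -1 = 0
  (v - 1) = 21 / -1 = -21
  v = 1 + (-21) = -20

Answer: -20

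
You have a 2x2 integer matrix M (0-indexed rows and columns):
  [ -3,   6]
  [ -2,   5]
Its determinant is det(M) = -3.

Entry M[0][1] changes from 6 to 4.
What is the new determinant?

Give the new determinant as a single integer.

Answer: -7

Derivation:
det is linear in row 0: changing M[0][1] by delta changes det by delta * cofactor(0,1).
Cofactor C_01 = (-1)^(0+1) * minor(0,1) = 2
Entry delta = 4 - 6 = -2
Det delta = -2 * 2 = -4
New det = -3 + -4 = -7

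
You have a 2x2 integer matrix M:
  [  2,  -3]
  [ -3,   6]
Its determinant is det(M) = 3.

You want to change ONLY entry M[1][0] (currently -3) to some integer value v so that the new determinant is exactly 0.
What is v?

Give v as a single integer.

Answer: -4

Derivation:
det is linear in entry M[1][0]: det = old_det + (v - -3) * C_10
Cofactor C_10 = 3
Want det = 0: 3 + (v - -3) * 3 = 0
  (v - -3) = -3 / 3 = -1
  v = -3 + (-1) = -4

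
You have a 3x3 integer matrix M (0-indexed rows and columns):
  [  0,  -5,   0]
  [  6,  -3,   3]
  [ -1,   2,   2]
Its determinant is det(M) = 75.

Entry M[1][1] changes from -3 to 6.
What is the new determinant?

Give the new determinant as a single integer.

det is linear in row 1: changing M[1][1] by delta changes det by delta * cofactor(1,1).
Cofactor C_11 = (-1)^(1+1) * minor(1,1) = 0
Entry delta = 6 - -3 = 9
Det delta = 9 * 0 = 0
New det = 75 + 0 = 75

Answer: 75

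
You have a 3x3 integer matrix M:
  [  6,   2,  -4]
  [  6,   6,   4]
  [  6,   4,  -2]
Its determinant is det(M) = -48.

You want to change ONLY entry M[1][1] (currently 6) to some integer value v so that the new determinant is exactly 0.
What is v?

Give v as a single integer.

det is linear in entry M[1][1]: det = old_det + (v - 6) * C_11
Cofactor C_11 = 12
Want det = 0: -48 + (v - 6) * 12 = 0
  (v - 6) = 48 / 12 = 4
  v = 6 + (4) = 10

Answer: 10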